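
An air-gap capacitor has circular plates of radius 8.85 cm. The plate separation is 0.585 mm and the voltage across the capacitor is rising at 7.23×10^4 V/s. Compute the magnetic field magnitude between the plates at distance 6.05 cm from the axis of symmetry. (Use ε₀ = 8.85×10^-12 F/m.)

dE/dt = (dV/dt)/d = 1.236×10^8 V/(m·s); I_d = ε₀(πR²)(dE/dt) = (8.85×10^-12)(0.02461)(1.236×10^8) = 2.692×10^-5 A.
An Ampèrian loop of radius r encloses a fraction (r/R)² of I_d. Then B·2πr = μ₀ I_d (r/R)², giving B = μ₀ I_d r/(2πR²) = 4.16×10^-11 T.

4.16×10^-11 T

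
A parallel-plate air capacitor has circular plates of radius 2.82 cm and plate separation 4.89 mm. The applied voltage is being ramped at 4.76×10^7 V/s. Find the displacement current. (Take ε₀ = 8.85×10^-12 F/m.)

C = ε₀A/d = (8.85×10^-12)(2.498×10^-3)/(4.89×10^-3) = 4.521×10^-12 F.
I_d = C dV/dt = (4.521×10^-12)(4.76×10^7) = 2.15×10^-4 A.

2.15×10^-4 A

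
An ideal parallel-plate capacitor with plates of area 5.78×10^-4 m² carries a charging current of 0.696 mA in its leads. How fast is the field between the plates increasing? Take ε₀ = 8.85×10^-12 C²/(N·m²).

1.36×10^11 V/(m·s)

Charge continuity gives I_d = I = 6.96×10^-4 A between the plates.
Then dE/dt = I_d/(ε₀A) = 1.36×10^11 V/(m·s).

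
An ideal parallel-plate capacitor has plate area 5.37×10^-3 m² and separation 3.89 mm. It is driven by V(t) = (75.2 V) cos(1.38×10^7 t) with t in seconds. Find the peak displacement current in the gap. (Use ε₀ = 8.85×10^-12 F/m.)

0.0127 A

C = ε₀A/d = (8.85×10^-12)(5.37×10^-3)/(3.89×10^-3) = 1.222×10^-11 F; ω = 1.38×10^7 rad/s.
I_d = C dV/dt, so |I_d|_max = C V₀ ω = (1.222×10^-11)(75.2)(1.38×10^7) = 0.0127 A.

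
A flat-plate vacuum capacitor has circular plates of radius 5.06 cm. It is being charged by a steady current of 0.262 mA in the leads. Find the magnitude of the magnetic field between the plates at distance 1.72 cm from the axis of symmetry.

3.52×10^-10 T

No conduction current crosses the gap, so I_d there equals the 2.62×10^-4 A in the leads.
For r < R the Ampère–Maxwell law gives B(2πr) = μ₀ I_d (r²/R²), so B = μ₀ I_d r/(2πR²) = (4π×10^-7)(2.62×10^-4)(0.0172)/(2π·0.0506²) = 3.52×10^-10 T.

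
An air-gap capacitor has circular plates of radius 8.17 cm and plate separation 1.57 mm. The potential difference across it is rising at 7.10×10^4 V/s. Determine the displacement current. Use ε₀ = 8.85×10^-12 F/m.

The field between the plates is E = V/d, so dE/dt = (7.10×10^4)/(1.57×10^-3 m) = 4.522×10^7 V/(m·s).
I_d = ε₀ A (dE/dt) = (8.85×10^-12)(0.02097)(4.522×10^7) = 8.39×10^-6 A.

8.39×10^-6 A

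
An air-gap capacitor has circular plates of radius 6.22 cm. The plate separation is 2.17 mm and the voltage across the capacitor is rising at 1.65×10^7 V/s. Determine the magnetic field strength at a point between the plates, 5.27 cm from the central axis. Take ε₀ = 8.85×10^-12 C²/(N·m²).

2.23×10^-9 T

I_d = C dV/dt with C = ε₀πR²/d = 4.955×10^-11 F, so I_d = (4.955×10^-11)(1.65×10^7) = 8.176×10^-4 A.
An Ampèrian loop of radius r encloses a fraction (r/R)² of I_d. Then B·2πr = μ₀ I_d (r/R)², giving B = μ₀ I_d r/(2πR²) = 2.23×10^-9 T.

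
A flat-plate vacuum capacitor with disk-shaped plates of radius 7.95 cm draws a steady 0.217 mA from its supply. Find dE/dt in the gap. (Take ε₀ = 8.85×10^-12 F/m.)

1.23×10^9 V/(m·s)

Charge continuity gives I_d = I = 2.17×10^-4 A between the plates.
Then dE/dt = I_d/(ε₀A) = 1.23×10^9 V/(m·s).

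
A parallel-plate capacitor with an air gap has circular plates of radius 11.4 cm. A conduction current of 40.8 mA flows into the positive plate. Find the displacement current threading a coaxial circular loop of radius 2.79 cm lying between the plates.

2.44×10^-3 A

By continuity the displacement current in the gap matches the conduction current: I_d = 0.0408 A.
Since J_d is uniform, the enclosed fraction is (r/R)² = 0.05990, giving I_d,enc = 2.44×10^-3 A.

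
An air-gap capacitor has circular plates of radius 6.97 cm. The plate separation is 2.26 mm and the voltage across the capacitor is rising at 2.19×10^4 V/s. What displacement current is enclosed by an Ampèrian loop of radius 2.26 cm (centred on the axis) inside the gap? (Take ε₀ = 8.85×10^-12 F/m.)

1.38×10^-7 A

I_d = C dV/dt with C = ε₀πR²/d = 5.976×10^-11 F, so I_d = (5.976×10^-11)(2.19×10^4) = 1.309×10^-6 A.
Since J_d is uniform, the enclosed fraction is (r/R)² = 0.1051, giving I_d,enc = 1.38×10^-7 A.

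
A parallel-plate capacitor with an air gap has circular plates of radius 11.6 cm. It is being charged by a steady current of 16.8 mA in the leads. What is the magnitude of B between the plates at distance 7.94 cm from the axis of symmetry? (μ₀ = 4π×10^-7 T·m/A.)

1.98×10^-8 T

No conduction current crosses the gap, so I_d there equals the 0.0168 A in the leads.
An Ampèrian loop of radius r encloses a fraction (r/R)² of I_d. Then B·2πr = μ₀ I_d (r/R)², giving B = μ₀ I_d r/(2πR²) = 1.98×10^-8 T.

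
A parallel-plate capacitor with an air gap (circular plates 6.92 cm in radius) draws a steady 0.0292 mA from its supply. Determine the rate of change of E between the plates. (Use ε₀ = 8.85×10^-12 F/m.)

By continuity, I_d in the gap equals the 0.0292 mA flowing in the wire.
Then dE/dt = I_d/(ε₀A) = 2.19×10^8 V/(m·s).

2.19×10^8 V/(m·s)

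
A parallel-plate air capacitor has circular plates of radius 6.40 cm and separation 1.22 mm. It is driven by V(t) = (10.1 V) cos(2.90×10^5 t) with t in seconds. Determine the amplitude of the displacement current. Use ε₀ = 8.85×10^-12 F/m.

C = ε₀A/d = (8.85×10^-12)(0.01287)/(1.22×10^-3) = 9.336×10^-11 F; ω = 2.90×10^5 rad/s.
I_d = C dV/dt, so |I_d|_max = C V₀ ω = (9.336×10^-11)(10.1)(2.90×10^5) = 2.73×10^-4 A.

2.73×10^-4 A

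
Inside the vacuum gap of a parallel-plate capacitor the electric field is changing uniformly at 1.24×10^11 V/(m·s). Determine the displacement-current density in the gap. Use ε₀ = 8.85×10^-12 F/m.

1.10 A/m²

J_d = ε₀ dE/dt = (8.85×10^-12)(1.24×10^11) = 1.10 A/m².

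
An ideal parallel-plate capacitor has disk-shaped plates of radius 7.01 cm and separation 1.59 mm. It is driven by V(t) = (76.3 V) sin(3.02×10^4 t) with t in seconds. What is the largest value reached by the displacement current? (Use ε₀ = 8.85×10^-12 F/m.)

The displacement current equals the conduction current C dV/dt, which peaks at C V₀ ω.
With C = ε₀A/d = (8.85×10^-12)(0.01544)/(1.59×10^-3) = 8.594×10^-11 F and ω = 3.02×10^4 rad/s, I_d,max = (8.594×10^-11)(76.3)(3.02×10^4) = 1.98×10^-4 A.

1.98×10^-4 A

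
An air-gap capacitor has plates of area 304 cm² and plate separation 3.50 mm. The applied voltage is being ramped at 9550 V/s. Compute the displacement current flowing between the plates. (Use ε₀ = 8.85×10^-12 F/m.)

The displacement current equals the charging current C dV/dt. With C = ε₀A/d = (8.85×10^-12)(0.0304)/(3.50×10^-3) = 7.687×10^-11 F, I_d = (7.687×10^-11)(9550) = 7.34×10^-7 A.

7.34×10^-7 A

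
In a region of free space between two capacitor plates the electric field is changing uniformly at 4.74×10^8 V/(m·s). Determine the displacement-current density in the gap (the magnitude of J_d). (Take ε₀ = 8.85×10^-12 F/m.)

4.19×10^-3 A/m²

J_d = ε₀ ∂E/∂t, so J_d = 4.19×10^-3 A/m².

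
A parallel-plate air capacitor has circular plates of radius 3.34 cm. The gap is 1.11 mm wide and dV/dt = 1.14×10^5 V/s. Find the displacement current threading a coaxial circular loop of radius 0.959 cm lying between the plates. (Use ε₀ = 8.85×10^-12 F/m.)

2.63×10^-7 A

I_d = C dV/dt with C = ε₀πR²/d = 2.795×10^-11 F, so I_d = (2.795×10^-11)(1.14×10^5) = 3.186×10^-6 A.
The field is uniform, so I_d,enc = I_d (r/R)² = (3.186×10^-6)(0.959/3.34)² = 2.63×10^-7 A.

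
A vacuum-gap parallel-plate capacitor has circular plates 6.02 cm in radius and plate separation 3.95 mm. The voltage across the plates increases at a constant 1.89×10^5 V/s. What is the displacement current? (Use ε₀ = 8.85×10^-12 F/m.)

The displacement current equals the charging current C dV/dt. With C = ε₀A/d = (8.85×10^-12)(0.01139)/(3.95×10^-3) = 2.552×10^-11 F, I_d = (2.552×10^-11)(1.89×10^5) = 4.82×10^-6 A.

4.82×10^-6 A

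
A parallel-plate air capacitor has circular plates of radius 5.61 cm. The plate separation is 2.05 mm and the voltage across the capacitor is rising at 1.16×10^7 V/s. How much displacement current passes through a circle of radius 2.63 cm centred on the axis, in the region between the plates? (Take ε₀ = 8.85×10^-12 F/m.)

With E = V/d, dE/dt = 5.659×10^9 V/(m·s) and πR² = 9.887×10^-3 m², giving I_d = ε₀ πR² dE/dt = 4.952×10^-4 A.
The field is uniform, so I_d,enc = I_d (r/R)² = (4.952×10^-4)(2.63/5.61)² = 1.09×10^-4 A.

1.09×10^-4 A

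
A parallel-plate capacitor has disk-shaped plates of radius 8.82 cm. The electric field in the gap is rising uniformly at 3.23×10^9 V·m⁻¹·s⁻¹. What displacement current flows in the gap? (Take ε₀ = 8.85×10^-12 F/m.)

The displacement current is ε₀ times dΦ_E/dt = ε₀ A dE/dt = (8.85×10^-12)(0.02444)(3.23×10^9) = 6.99×10^-4 A.

6.99×10^-4 A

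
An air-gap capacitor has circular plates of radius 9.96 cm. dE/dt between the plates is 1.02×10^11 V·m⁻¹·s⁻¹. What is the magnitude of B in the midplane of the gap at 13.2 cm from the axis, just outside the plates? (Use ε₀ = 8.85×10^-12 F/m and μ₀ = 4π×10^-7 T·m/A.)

4.26×10^-8 T

I_d = ε₀ dΦ_E/dt = ε₀ πR² (dE/dt) = (8.85×10^-12)(0.03117)(1.02×10^11) = 0.02814 A through the full plate area.
For r ≥ R the full I_d is enclosed: B = μ₀ I_d/(2πr) = (4π×10^-7)(0.02814)/(2π·0.132) = 4.26×10^-8 T.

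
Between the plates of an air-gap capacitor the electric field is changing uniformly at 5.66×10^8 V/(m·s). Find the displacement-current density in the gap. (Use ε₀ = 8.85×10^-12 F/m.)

J_d = ε₀ dE/dt = (8.85×10^-12)(5.66×10^8) = 5.01×10^-3 A/m².

5.01×10^-3 A/m²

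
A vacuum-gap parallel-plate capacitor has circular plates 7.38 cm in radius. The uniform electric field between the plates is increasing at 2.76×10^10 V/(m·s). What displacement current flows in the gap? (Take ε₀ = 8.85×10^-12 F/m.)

4.18×10^-3 A

The displacement current is ε₀ times dΦ_E/dt = ε₀ A dE/dt = (8.85×10^-12)(0.01711)(2.76×10^10) = 4.18×10^-3 A.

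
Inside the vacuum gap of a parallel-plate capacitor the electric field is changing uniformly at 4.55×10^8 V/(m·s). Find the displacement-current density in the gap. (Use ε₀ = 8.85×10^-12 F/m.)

J_d = ε₀ dE/dt = (8.85×10^-12)(4.55×10^8) = 4.03×10^-3 A/m².

4.03×10^-3 A/m²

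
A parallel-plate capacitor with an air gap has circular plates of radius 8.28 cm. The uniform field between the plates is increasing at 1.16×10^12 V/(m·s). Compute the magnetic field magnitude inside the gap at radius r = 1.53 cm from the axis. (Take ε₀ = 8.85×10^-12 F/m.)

9.87×10^-8 T

Total displacement current: I_d = ε₀(πR²)(dE/dt) = (8.85×10^-12)(0.02154)(1.16×10^12) = 0.2211 A.
For r < R the Ampère–Maxwell law gives B(2πr) = μ₀ I_d (r²/R²), so B = μ₀ I_d r/(2πR²) = (4π×10^-7)(0.2211)(0.0153)/(2π·0.0828²) = 9.87×10^-8 T.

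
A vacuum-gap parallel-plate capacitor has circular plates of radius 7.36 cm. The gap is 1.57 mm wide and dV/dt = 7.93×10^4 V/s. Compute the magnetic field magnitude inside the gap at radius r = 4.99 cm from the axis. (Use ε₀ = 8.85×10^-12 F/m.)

1.40×10^-11 T

I_d = C dV/dt with C = ε₀πR²/d = 9.594×10^-11 F, so I_d = (9.594×10^-11)(7.93×10^4) = 7.608×10^-6 A.
An Ampèrian loop of radius r encloses a fraction (r/R)² of I_d. Then B·2πr = μ₀ I_d (r/R)², giving B = μ₀ I_d r/(2πR²) = 1.40×10^-11 T.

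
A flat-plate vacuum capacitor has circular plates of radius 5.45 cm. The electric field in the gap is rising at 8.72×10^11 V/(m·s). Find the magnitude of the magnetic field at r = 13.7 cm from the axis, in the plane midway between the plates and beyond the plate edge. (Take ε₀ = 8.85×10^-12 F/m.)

1.05×10^-7 T

I_d = ε₀ dΦ_E/dt = ε₀ πR² (dE/dt) = (8.85×10^-12)(9.331×10^-3)(8.72×10^11) = 0.07201 A through the full plate area.
Outside the plates the loop encloses all of I_d, so B·2πr = μ₀ I_d and B = 1.05×10^-7 T.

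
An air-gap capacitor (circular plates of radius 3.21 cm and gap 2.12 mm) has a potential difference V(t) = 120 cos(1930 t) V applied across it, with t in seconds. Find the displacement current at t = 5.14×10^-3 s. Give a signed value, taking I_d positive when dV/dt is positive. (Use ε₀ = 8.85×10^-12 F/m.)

1.49×10^-6 A

C = ε₀A/d = (8.85×10^-12)(3.237×10^-3)/(2.12×10^-3) = 1.351×10^-11 F. dV/dt = V₀ω·−sin(ωt); at ωt = 9.9202 rad this factor is 0.4754.
I_d = C dV/dt = (1.351×10^-11)(120)(1930)(0.4754) = 1.49×10^-6 A.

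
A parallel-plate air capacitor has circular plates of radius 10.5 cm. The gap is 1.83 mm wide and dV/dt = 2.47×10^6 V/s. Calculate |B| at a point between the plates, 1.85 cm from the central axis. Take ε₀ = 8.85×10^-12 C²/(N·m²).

1.39×10^-10 T

With E = V/d, dE/dt = 1.350×10^9 V/(m·s) and πR² = 0.03464 m², giving I_d = ε₀ πR² dE/dt = 4.139×10^-4 A.
An Ampèrian loop of radius r encloses a fraction (r/R)² of I_d. Then B·2πr = μ₀ I_d (r/R)², giving B = μ₀ I_d r/(2πR²) = 1.39×10^-10 T.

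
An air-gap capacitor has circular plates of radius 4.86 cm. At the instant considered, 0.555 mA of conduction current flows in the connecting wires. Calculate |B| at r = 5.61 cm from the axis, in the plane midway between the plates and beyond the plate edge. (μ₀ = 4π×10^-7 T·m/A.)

1.98×10^-9 T

By continuity the displacement current in the gap matches the conduction current: I_d = 5.55×10^-4 A.
With r > R the enclosed displacement current is the full I_d; B = μ₀ I_d / (2πr) = 1.98×10^-9 T.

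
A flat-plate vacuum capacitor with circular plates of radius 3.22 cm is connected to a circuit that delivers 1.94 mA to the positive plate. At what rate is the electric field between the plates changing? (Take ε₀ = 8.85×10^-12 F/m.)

6.73×10^10 V/(m·s)

The displacement current between the plates equals the conduction current, I_d = 1.94 mA.
Inverting I_d = ε₀ A dE/dt gives dE/dt = 1.94×10^-3 / (8.85×10^-12 · 3.257×10^-3) = 6.73×10^10 V/(m·s).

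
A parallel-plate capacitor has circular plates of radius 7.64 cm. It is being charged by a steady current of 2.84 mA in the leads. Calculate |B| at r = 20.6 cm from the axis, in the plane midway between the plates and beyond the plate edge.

2.76×10^-9 T

Between the plates the displacement current equals the wire current: I_d = 2.84 mA = 2.84×10^-3 A.
With r > R the enclosed displacement current is the full I_d; B = μ₀ I_d / (2πr) = 2.76×10^-9 T.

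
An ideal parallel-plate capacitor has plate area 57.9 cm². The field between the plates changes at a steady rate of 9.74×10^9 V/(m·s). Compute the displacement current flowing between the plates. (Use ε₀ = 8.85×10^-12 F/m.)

4.99×10^-4 A

I_d = ε₀ A (dE/dt) = (8.85×10^-12)(5.79×10^-3 m²)(9.74×10^9) = 4.99×10^-4 A.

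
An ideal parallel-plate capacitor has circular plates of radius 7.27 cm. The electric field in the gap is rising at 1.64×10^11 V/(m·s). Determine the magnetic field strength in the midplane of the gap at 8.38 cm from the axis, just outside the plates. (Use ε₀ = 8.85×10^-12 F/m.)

5.75×10^-8 T

I_d = ε₀ dΦ_E/dt = ε₀ πR² (dE/dt) = (8.85×10^-12)(0.01660)(1.64×10^11) = 0.02409 A through the full plate area.
Outside the plates the loop encloses all of I_d, so B·2πr = μ₀ I_d and B = 5.75×10^-8 T.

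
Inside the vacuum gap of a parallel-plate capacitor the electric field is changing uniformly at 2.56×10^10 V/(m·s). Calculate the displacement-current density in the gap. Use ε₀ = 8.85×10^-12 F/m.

0.227 A/m²

J_d = ε₀ dE/dt = (8.85×10^-12)(2.56×10^10) = 0.227 A/m².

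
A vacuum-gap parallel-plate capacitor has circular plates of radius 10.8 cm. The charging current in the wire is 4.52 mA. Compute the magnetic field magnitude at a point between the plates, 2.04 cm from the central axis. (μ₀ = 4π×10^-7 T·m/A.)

1.58×10^-9 T

Between the plates the displacement current equals the wire current: I_d = 4.52 mA = 4.52×10^-3 A.
For r < R the Ampère–Maxwell law gives B(2πr) = μ₀ I_d (r²/R²), so B = μ₀ I_d r/(2πR²) = (4π×10^-7)(4.52×10^-3)(0.0204)/(2π·0.108²) = 1.58×10^-9 T.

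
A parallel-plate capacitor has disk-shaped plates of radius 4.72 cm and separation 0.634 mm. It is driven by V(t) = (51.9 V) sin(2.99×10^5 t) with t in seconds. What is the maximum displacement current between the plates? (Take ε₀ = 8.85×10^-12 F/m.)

C = ε₀A/d = (8.85×10^-12)(6.999×10^-3)/(6.34×10^-4) = 9.770×10^-11 F; ω = 2.99×10^5 rad/s.
I_d = C dV/dt, so |I_d|_max = C V₀ ω = (9.770×10^-11)(51.9)(2.99×10^5) = 1.52×10^-3 A.

1.52×10^-3 A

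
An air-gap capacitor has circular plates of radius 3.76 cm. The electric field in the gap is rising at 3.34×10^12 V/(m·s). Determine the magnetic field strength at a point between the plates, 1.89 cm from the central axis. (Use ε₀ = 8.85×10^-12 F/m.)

I_d = ε₀ dΦ_E/dt = ε₀ πR² (dE/dt) = (8.85×10^-12)(4.441×10^-3)(3.34×10^12) = 0.1313 A through the full plate area.
∮B·dl = μ₀ I_d,enc with I_d,enc = I_d r²/R² = 0.03318 A; so B = μ₀ I_d,enc/(2πr) = 3.51×10^-7 T.

3.51×10^-7 T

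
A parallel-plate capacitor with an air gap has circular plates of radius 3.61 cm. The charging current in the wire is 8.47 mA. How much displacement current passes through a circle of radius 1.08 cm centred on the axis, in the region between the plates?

7.58×10^-4 A

By continuity the displacement current in the gap matches the conduction current: I_d = 8.47×10^-3 A.
The field is uniform, so I_d,enc = I_d (r/R)² = (8.47×10^-3)(1.08/3.61)² = 7.58×10^-4 A.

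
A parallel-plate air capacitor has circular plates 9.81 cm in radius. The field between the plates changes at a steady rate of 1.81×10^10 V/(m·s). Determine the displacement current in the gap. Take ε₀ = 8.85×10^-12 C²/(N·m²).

4.84×10^-3 A

The displacement current is ε₀ times dΦ_E/dt = ε₀ A dE/dt = (8.85×10^-12)(0.03023)(1.81×10^10) = 4.84×10^-3 A.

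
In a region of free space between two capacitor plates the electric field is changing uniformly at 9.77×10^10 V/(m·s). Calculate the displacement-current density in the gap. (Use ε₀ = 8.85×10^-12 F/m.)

0.865 A/m²

The displacement-current density is ε₀ ∂E/∂t = (8.85×10^-12)(9.77×10^10) = 0.865 A/m².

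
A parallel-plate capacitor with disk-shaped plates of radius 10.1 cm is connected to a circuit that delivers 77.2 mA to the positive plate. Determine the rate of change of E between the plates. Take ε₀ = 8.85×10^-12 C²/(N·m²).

The displacement current between the plates equals the conduction current, I_d = 77.2 mA.
Inverting I_d = ε₀ A dE/dt gives dE/dt = 0.0772 / (8.85×10^-12 · 0.03205) = 2.72×10^11 V/(m·s).

2.72×10^11 V/(m·s)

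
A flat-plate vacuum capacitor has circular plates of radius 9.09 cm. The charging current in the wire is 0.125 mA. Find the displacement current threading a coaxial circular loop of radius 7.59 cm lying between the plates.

8.71×10^-5 A

No conduction current crosses the gap, so I_d there equals the 1.25×10^-4 A in the leads.
The field is uniform, so I_d,enc = I_d (r/R)² = (1.25×10^-4)(7.59/9.09)² = 8.71×10^-5 A.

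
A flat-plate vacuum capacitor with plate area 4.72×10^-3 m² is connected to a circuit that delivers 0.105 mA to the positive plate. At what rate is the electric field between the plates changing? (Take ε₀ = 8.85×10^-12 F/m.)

2.51×10^9 V/(m·s)

Charge continuity gives I_d = I = 1.05×10^-4 A between the plates.
Since I_d = ε₀ A dE/dt, dE/dt = I_d/(ε₀A) = (1.05×10^-4)/((8.85×10^-12)(4.72×10^-3)) = 2.51×10^9 V/(m·s).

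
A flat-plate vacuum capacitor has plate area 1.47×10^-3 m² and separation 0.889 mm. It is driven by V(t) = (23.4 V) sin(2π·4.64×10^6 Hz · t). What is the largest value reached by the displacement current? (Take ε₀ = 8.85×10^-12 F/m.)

9.98×10^-3 A

(dE/dt)_max = V₀ω/d = 7.673×10^11 V/(m·s); ω = 2πf = 2.915×10^7 rad/s.
I_d,max = ε₀ A (dE/dt)_max = (8.85×10^-12)(1.47×10^-3)(7.673×10^11) = 9.98×10^-3 A.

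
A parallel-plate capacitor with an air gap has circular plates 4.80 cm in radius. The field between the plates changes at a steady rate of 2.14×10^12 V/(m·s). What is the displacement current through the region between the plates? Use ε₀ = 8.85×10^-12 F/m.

The displacement current is ε₀ times dΦ_E/dt = ε₀ A dE/dt = (8.85×10^-12)(7.238×10^-3)(2.14×10^12) = 0.137 A.

0.137 A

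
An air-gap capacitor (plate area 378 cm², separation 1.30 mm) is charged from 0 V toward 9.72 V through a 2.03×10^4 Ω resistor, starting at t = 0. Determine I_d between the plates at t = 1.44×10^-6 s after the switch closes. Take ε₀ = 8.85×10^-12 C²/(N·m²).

3.63×10^-4 A

C = ε₀A/d = (8.85×10^-12)(0.0378)/(1.30×10^-3) = 2.573×10^-10 F, so τ = RC = 5.223×10^-6 s.
The conduction current is I(t) = (V₀/R) e^(−t/τ), and the displacement current between the plates equals it.
t/τ = 0.2757; I_d = (9.72/2.03×10^4) · e^(−0.2757) = (4.788×10^-4)(0.7590) = 3.63×10^-4 A.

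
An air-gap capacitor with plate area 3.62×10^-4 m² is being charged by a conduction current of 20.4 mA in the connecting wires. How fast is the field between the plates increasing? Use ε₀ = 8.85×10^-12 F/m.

6.37×10^12 V/(m·s)

Charge continuity gives I_d = I = 0.0204 A between the plates.
Then dE/dt = I_d/(ε₀A) = 6.37×10^12 V/(m·s).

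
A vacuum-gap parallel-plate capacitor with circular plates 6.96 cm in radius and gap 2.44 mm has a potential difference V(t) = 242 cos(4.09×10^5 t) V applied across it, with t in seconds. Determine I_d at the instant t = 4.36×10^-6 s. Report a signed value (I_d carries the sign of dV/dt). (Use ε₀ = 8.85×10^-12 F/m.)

-5.34×10^-3 A

C = ε₀A/d = (8.85×10^-12)(0.01522)/(2.44×10^-3) = 5.520×10^-11 F. dV/dt = V₀ω·−sin(ωt); at ωt = 1.78324 rad this factor is -0.9775.
I_d = C dV/dt = (5.520×10^-11)(242)(4.09×10^5)(-0.9775) = -5.34×10^-3 A.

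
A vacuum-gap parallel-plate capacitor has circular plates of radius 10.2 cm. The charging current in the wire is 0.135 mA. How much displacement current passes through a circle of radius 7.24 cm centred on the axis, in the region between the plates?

6.80×10^-5 A

Between the plates the displacement current equals the wire current: I_d = 0.135 mA = 1.35×10^-4 A.
Since J_d is uniform, the enclosed fraction is (r/R)² = 0.5038, giving I_d,enc = 6.80×10^-5 A.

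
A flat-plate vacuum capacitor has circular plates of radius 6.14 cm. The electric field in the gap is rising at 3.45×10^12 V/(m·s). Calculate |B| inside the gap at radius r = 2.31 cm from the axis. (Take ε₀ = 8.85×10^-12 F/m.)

4.43×10^-7 T

I_d = ε₀ dΦ_E/dt = ε₀ πR² (dE/dt) = (8.85×10^-12)(0.01184)(3.45×10^12) = 0.3615 A through the full plate area.
For r < R the Ampère–Maxwell law gives B(2πr) = μ₀ I_d (r²/R²), so B = μ₀ I_d r/(2πR²) = (4π×10^-7)(0.3615)(0.0231)/(2π·0.0614²) = 4.43×10^-7 T.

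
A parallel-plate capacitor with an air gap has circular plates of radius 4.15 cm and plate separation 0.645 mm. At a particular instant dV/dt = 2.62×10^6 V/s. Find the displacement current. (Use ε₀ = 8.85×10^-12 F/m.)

1.95×10^-4 A

The field between the plates is E = V/d, so dE/dt = (2.62×10^6)/(6.45×10^-4 m) = 4.062×10^9 V/(m·s).
I_d = ε₀ A (dE/dt) = (8.85×10^-12)(5.411×10^-3)(4.062×10^9) = 1.95×10^-4 A.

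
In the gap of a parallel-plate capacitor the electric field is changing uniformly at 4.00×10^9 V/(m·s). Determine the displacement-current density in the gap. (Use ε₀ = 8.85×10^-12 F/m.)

0.0354 A/m²

J_d = ε₀ dE/dt = (8.85×10^-12)(4.00×10^9) = 0.0354 A/m².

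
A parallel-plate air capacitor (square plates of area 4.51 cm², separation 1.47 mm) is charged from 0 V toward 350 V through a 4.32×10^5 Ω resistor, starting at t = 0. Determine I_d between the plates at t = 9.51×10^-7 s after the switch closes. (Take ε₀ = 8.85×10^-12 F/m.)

3.60×10^-4 A

C = ε₀A/d = (8.85×10^-12)(4.51×10^-4)/(1.47×10^-3) = 2.715×10^-12 F, so τ = RC = 1.173×10^-6 s.
The conduction current is I(t) = (V₀/R) e^(−t/τ), and the displacement current between the plates equals it.
t/τ = 0.8107; I_d = (350/4.32×10^5) · e^(−0.8107) = (8.102×10^-4)(0.4445) = 3.60×10^-4 A.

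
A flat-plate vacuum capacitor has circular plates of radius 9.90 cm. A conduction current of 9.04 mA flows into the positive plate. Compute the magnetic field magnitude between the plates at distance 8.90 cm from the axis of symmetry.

1.64×10^-8 T

No conduction current crosses the gap, so I_d there equals the 9.04×10^-3 A in the leads.
An Ampèrian loop of radius r encloses a fraction (r/R)² of I_d. Then B·2πr = μ₀ I_d (r/R)², giving B = μ₀ I_d r/(2πR²) = 1.64×10^-8 T.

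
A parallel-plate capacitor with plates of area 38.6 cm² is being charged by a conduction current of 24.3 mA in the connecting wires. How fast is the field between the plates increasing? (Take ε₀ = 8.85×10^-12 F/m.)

The displacement current between the plates equals the conduction current, I_d = 24.3 mA.
Inverting I_d = ε₀ A dE/dt gives dE/dt = 0.0243 / (8.85×10^-12 · 3.86×10^-3) = 7.11×10^11 V/(m·s).

7.11×10^11 V/(m·s)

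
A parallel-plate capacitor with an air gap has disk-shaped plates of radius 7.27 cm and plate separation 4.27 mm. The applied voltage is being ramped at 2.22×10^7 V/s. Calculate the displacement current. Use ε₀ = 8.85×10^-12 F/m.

C = ε₀A/d = (8.85×10^-12)(0.01660)/(4.27×10^-3) = 3.441×10^-11 F.
I_d = C dV/dt = (3.441×10^-11)(2.22×10^7) = 7.64×10^-4 A.

7.64×10^-4 A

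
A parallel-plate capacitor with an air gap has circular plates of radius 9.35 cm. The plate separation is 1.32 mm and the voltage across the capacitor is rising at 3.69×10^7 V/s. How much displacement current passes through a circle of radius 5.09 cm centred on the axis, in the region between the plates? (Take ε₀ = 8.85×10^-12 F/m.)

2.01×10^-3 A

With E = V/d, dE/dt = 2.795×10^10 V/(m·s) and πR² = 0.02746 m², giving I_d = ε₀ πR² dE/dt = 6.792×10^-3 A.
The field is uniform, so I_d,enc = I_d (r/R)² = (6.792×10^-3)(5.09/9.35)² = 2.01×10^-3 A.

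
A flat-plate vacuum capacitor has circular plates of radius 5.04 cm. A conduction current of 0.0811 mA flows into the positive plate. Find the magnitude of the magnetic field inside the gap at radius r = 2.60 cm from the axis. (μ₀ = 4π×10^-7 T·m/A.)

No conduction current crosses the gap, so I_d there equals the 8.11×10^-5 A in the leads.
An Ampèrian loop of radius r encloses a fraction (r/R)² of I_d. Then B·2πr = μ₀ I_d (r/R)², giving B = μ₀ I_d r/(2πR²) = 1.66×10^-10 T.

1.66×10^-10 T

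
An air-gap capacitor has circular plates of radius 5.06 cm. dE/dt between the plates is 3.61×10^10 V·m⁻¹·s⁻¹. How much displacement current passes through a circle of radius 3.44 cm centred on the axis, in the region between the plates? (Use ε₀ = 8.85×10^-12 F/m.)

Through the whole plate area (πR² = 8.044×10^-3 m²), I_d = ε₀ πR² dE/dt = 2.570×10^-3 A.
The field is uniform, so I_d,enc = I_d (r/R)² = (2.570×10^-3)(3.44/5.06)² = 1.19×10^-3 A.

1.19×10^-3 A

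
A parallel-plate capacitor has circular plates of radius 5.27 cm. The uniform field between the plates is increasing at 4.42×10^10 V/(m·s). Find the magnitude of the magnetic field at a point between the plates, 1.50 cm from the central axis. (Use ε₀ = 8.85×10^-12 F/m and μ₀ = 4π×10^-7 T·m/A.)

3.69×10^-9 T

I_d = ε₀ dΦ_E/dt = ε₀ πR² (dE/dt) = (8.85×10^-12)(8.725×10^-3)(4.42×10^10) = 3.413×10^-3 A through the full plate area.
∮B·dl = μ₀ I_d,enc with I_d,enc = I_d r²/R² = 2.765×10^-4 A; so B = μ₀ I_d,enc/(2πr) = 3.69×10^-9 T.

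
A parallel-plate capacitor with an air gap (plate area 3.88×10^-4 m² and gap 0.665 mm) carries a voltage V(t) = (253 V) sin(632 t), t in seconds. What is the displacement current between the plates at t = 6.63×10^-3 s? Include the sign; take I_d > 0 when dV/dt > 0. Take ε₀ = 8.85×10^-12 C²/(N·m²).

C = ε₀A/d = (8.85×10^-12)(3.88×10^-4)/(6.65×10^-4) = 5.164×10^-12 F. dV/dt = V₀ω·cos(ωt); at ωt = 4.19016 rad this factor is -0.4988.
I_d = C dV/dt = (5.164×10^-12)(253)(632)(-0.4988) = -4.12×10^-7 A.

-4.12×10^-7 A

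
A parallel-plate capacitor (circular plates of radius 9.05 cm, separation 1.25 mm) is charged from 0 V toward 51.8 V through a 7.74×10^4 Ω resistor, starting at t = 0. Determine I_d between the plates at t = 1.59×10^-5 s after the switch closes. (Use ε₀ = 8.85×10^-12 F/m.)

With C = ε₀A/d = (8.85×10^-12)(0.02573)/(1.25×10^-3) = 1.822×10^-10 F, the time constant is τ = RC = 1.410×10^-5 s, so t/τ = 1.128 and e^(−t/τ) = 0.3237.
I_d = I_cond = (V₀/R) e^(−t/τ) = (6.693×10^-4)(0.3237) = 2.17×10^-4 A.

2.17×10^-4 A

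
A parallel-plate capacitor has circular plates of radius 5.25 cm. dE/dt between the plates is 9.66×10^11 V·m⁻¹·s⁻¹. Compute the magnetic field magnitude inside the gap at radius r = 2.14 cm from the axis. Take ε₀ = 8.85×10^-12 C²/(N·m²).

Total displacement current: I_d = ε₀(πR²)(dE/dt) = (8.85×10^-12)(8.659×10^-3)(9.66×10^11) = 0.07403 A.
An Ampèrian loop of radius r encloses a fraction (r/R)² of I_d. Then B·2πr = μ₀ I_d (r/R)², giving B = μ₀ I_d r/(2πR²) = 1.15×10^-7 T.

1.15×10^-7 T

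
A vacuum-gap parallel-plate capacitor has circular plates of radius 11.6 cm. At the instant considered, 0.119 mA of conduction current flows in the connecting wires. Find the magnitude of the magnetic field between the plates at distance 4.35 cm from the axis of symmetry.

By continuity the displacement current in the gap matches the conduction current: I_d = 1.19×10^-4 A.
An Ampèrian loop of radius r encloses a fraction (r/R)² of I_d. Then B·2πr = μ₀ I_d (r/R)², giving B = μ₀ I_d r/(2πR²) = 7.69×10^-11 T.

7.69×10^-11 T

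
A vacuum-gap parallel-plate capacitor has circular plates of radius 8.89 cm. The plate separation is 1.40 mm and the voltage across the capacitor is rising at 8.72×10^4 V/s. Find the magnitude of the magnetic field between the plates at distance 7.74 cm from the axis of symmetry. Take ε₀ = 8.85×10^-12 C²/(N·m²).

2.68×10^-11 T

With E = V/d, dE/dt = 6.229×10^7 V/(m·s) and πR² = 0.02483 m², giving I_d = ε₀ πR² dE/dt = 1.369×10^-5 A.
An Ampèrian loop of radius r encloses a fraction (r/R)² of I_d. Then B·2πr = μ₀ I_d (r/R)², giving B = μ₀ I_d r/(2πR²) = 2.68×10^-11 T.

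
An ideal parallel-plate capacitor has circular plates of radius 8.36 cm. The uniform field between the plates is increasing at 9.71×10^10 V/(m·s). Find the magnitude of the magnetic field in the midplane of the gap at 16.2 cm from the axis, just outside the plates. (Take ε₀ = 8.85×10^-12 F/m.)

I_d = ε₀ dΦ_E/dt = ε₀ πR² (dE/dt) = (8.85×10^-12)(0.02196)(9.71×10^10) = 0.01887 A through the full plate area.
With r > R the enclosed displacement current is the full I_d; B = μ₀ I_d / (2πr) = 2.33×10^-8 T.

2.33×10^-8 T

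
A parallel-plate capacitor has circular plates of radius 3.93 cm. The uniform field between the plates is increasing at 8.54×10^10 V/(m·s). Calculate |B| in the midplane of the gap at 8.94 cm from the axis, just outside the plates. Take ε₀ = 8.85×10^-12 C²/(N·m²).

Through the whole plate area (πR² = 4.852×10^-3 m²), I_d = ε₀ πR² dE/dt = 3.667×10^-3 A.
Outside the plates the loop encloses all of I_d, so B·2πr = μ₀ I_d and B = 8.20×10^-9 T.

8.20×10^-9 T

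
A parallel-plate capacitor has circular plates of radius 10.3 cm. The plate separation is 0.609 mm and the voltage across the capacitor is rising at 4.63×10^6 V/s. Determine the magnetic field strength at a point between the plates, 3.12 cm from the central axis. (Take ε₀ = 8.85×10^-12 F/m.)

1.32×10^-9 T

With E = V/d, dE/dt = 7.603×10^9 V/(m·s) and πR² = 0.03333 m², giving I_d = ε₀ πR² dE/dt = 2.243×10^-3 A.
An Ampèrian loop of radius r encloses a fraction (r/R)² of I_d. Then B·2πr = μ₀ I_d (r/R)², giving B = μ₀ I_d r/(2πR²) = 1.32×10^-9 T.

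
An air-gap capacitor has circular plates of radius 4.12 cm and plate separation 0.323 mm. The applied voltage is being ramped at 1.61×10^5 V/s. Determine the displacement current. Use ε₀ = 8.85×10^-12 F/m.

The field between the plates is E = V/d, so dE/dt = (1.61×10^5)/(3.23×10^-4 m) = 4.985×10^8 V/(m·s).
I_d = ε₀ A (dE/dt) = (8.85×10^-12)(5.333×10^-3)(4.985×10^8) = 2.35×10^-5 A.

2.35×10^-5 A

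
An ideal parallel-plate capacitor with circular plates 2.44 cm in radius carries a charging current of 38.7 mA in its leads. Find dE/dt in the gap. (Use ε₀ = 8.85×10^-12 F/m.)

2.34×10^12 V/(m·s)

The displacement current between the plates equals the conduction current, I_d = 38.7 mA.
Inverting I_d = ε₀ A dE/dt gives dE/dt = 0.0387 / (8.85×10^-12 · 1.870×10^-3) = 2.34×10^12 V/(m·s).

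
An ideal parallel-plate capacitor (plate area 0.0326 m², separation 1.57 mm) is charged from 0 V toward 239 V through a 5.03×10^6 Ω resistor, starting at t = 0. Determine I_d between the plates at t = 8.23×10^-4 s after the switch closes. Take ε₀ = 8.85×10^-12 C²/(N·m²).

With C = ε₀A/d = (8.85×10^-12)(0.0326)/(1.57×10^-3) = 1.838×10^-10 F, the time constant is τ = RC = 9.245×10^-4 s, so t/τ = 0.8902 and e^(−t/τ) = 0.4106.
I_d = I_cond = (V₀/R) e^(−t/τ) = (4.751×10^-5)(0.4106) = 1.95×10^-5 A.

1.95×10^-5 A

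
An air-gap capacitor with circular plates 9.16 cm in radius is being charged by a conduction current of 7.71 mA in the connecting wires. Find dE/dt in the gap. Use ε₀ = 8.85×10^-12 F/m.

Charge continuity gives I_d = I = 7.71×10^-3 A between the plates.
Inverting I_d = ε₀ A dE/dt gives dE/dt = 7.71×10^-3 / (8.85×10^-12 · 0.02636) = 3.30×10^10 V/(m·s).

3.30×10^10 V/(m·s)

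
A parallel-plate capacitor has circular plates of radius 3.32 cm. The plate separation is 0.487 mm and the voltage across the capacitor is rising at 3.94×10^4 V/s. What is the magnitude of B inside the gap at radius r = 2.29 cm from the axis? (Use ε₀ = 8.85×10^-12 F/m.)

1.03×10^-11 T

I_d = C dV/dt with C = ε₀πR²/d = 6.293×10^-11 F, so I_d = (6.293×10^-11)(3.94×10^4) = 2.479×10^-6 A.
For r < R the Ampère–Maxwell law gives B(2πr) = μ₀ I_d (r²/R²), so B = μ₀ I_d r/(2πR²) = (4π×10^-7)(2.479×10^-6)(0.0229)/(2π·0.0332²) = 1.03×10^-11 T.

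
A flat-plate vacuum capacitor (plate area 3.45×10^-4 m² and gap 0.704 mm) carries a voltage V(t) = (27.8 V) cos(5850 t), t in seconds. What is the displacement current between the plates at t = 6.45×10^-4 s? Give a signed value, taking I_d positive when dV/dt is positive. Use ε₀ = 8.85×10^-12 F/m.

dV/dt = (27.8)(5850)·−sin(3.77325) = 9.603×10^4 V/s.
I_d = C dV/dt with C = ε₀A/d = (8.85×10^-12)(3.45×10^-4)/(7.04×10^-4) = 4.337×10^-12 F, so I_d = (4.337×10^-12)(9.603×10^4) = 4.16×10^-7 A.

4.16×10^-7 A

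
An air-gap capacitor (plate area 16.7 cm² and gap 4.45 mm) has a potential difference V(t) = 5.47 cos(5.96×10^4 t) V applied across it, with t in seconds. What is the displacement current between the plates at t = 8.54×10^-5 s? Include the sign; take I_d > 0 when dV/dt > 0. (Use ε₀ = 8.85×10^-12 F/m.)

1.01×10^-6 A

dV/dt = (5.47)(5.96×10^4)·−sin(5.08984) = 3.031×10^5 V/s.
I_d = C dV/dt with C = ε₀A/d = (8.85×10^-12)(1.67×10^-3)/(4.45×10^-3) = 3.321×10^-12 F, so I_d = (3.321×10^-12)(3.031×10^5) = 1.01×10^-6 A.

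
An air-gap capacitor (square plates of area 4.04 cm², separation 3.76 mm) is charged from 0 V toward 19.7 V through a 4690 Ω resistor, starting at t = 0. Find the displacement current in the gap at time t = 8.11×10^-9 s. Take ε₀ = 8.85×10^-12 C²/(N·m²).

C = ε₀A/d = (8.85×10^-12)(4.04×10^-4)/(3.76×10^-3) = 9.509×10^-13 F and τ = RC = 4.460×10^-9 s. I_d in the gap equals the RC charging current.
I_d(t) = (V₀/R) e^(−t/τ) = 4.200×10^-3 · e^(−1.818) = 6.82×10^-4 A.

6.82×10^-4 A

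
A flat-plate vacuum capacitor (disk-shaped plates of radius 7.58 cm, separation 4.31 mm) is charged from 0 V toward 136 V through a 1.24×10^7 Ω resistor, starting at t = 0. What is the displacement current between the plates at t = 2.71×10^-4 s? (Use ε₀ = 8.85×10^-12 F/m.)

C = ε₀A/d = (8.85×10^-12)(0.01805)/(4.31×10^-3) = 3.706×10^-11 F, so τ = RC = 4.595×10^-4 s.
The conduction current is I(t) = (V₀/R) e^(−t/τ), and the displacement current between the plates equals it.
t/τ = 0.5898; I_d = (136/1.24×10^7) · e^(−0.5898) = (1.097×10^-5)(0.5544) = 6.08×10^-6 A.

6.08×10^-6 A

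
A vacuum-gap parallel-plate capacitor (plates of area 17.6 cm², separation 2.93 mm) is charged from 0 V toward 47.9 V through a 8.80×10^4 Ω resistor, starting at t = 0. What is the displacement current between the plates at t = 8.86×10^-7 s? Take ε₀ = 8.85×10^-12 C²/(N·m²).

C = ε₀A/d = (8.85×10^-12)(1.76×10^-3)/(2.93×10^-3) = 5.316×10^-12 F, so τ = RC = 4.678×10^-7 s.
The conduction current is I(t) = (V₀/R) e^(−t/τ), and the displacement current between the plates equals it.
t/τ = 1.894; I_d = (47.9/8.80×10^4) · e^(−1.894) = (5.443×10^-4)(0.1505) = 8.19×10^-5 A.

8.19×10^-5 A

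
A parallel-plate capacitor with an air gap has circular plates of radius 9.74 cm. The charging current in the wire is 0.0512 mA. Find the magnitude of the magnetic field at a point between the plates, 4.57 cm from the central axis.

By continuity the displacement current in the gap matches the conduction current: I_d = 5.12×10^-5 A.
For r < R the Ampère–Maxwell law gives B(2πr) = μ₀ I_d (r²/R²), so B = μ₀ I_d r/(2πR²) = (4π×10^-7)(5.12×10^-5)(0.0457)/(2π·0.0974²) = 4.93×10^-11 T.

4.93×10^-11 T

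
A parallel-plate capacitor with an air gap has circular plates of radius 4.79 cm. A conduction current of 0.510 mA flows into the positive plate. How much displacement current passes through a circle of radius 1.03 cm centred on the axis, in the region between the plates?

By continuity the displacement current in the gap matches the conduction current: I_d = 5.10×10^-4 A.
Since J_d is uniform, the enclosed fraction is (r/R)² = 0.04624, giving I_d,enc = 2.36×10^-5 A.

2.36×10^-5 A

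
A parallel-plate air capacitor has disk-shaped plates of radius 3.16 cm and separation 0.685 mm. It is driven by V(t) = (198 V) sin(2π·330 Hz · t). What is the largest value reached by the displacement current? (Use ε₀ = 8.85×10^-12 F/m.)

1.66×10^-5 A

The displacement current equals the conduction current C dV/dt, which peaks at C V₀ ω.
With C = ε₀A/d = (8.85×10^-12)(3.137×10^-3)/(6.85×10^-4) = 4.053×10^-11 F and ω = 2πf = 2073 rad/s, I_d,max = (4.053×10^-11)(198)(2073) = 1.66×10^-5 A.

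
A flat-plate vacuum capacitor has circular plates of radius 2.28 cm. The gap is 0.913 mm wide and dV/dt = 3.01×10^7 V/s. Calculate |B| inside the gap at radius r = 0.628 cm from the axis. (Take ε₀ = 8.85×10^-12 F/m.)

1.15×10^-9 T

With E = V/d, dE/dt = 3.297×10^10 V/(m·s) and πR² = 1.633×10^-3 m², giving I_d = ε₀ πR² dE/dt = 4.765×10^-4 A.
∮B·dl = μ₀ I_d,enc with I_d,enc = I_d r²/R² = 3.615×10^-5 A; so B = μ₀ I_d,enc/(2πr) = 1.15×10^-9 T.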